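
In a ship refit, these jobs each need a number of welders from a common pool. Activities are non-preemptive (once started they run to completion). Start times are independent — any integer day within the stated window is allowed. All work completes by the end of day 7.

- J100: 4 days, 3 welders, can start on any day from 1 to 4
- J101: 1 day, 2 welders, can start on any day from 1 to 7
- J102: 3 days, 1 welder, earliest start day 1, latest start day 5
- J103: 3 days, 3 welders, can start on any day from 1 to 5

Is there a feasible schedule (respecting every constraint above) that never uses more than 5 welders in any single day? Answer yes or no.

Schedule J100@1, J101@1, J102@2, J103@5: d1:5  d2:4  d3:4  d4:4  d5:3  d6:3  d7:3 — peak 5 ≤ 5.

yes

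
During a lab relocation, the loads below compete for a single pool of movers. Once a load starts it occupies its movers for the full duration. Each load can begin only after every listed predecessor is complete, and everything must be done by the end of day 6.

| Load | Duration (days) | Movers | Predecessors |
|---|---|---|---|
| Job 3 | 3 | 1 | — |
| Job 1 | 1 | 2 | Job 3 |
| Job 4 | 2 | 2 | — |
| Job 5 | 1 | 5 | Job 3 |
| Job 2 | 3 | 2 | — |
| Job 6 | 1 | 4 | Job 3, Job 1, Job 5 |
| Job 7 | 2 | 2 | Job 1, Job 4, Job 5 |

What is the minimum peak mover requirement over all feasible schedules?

Schedule Job 3@1, Job 1@4, Job 4@1, Job 5@4, Job 2@1, Job 6@5, Job 7@5: d1:5  d2:5  d3:3  d4:7  d5:6  d6:2 — peak 7.
No arrangement of the 24 feasible schedules does better.

7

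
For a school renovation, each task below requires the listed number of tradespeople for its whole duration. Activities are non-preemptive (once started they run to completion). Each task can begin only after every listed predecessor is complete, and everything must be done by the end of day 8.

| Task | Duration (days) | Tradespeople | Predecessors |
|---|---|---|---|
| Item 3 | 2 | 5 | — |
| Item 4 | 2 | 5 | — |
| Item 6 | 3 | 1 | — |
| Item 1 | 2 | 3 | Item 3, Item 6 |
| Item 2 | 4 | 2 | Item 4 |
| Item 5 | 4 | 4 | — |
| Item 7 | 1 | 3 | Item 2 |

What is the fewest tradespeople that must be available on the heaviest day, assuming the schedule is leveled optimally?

9

Early-start (Item 3@1, Item 4@1, Item 6@1, Item 1@4, Item 2@3, Item 5@1, Item 7@7) gives peak 15: d1:15  d2:15  d3:7  d4:9  d5:5  d6:2  d7:3  d8:0.
Shift Item 3→3, Item 1→5, Item 5→5.
Schedule Item 3@3, Item 4@1, Item 6@1, Item 1@5, Item 2@3, Item 5@5, Item 7@7: d1:6  d2:6  d3:8  d4:7  d5:9  d6:9  d7:7  d8:4 — peak 9.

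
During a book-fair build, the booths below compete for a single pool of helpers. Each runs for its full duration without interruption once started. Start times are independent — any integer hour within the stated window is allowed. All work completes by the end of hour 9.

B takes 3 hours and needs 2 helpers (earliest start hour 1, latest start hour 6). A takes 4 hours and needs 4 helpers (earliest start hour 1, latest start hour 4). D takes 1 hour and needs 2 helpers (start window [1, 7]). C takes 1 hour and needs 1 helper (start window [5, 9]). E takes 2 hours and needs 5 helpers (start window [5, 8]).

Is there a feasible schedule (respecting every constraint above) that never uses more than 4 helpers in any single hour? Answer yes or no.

no

The minimum achievable peak is 5; 4 < 5, so no feasible schedule stays within the cap.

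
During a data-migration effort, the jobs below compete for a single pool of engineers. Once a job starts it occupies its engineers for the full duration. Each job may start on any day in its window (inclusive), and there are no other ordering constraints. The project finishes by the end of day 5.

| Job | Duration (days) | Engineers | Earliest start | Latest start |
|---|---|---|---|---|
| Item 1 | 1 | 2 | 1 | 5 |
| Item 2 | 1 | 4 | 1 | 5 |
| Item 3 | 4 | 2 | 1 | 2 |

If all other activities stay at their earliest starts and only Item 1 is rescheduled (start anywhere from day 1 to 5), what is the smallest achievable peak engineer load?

Item 1@1: d1:8  d2:2  d3:2  d4:2  d5:0 → peak 8
Item 1@2: d1:6  d2:4  d3:2  d4:2  d5:0 → peak 6
Item 1@3: d1:6  d2:2  d3:4  d4:2  d5:0 → peak 6
Item 1@4: d1:6  d2:2  d3:2  d4:4  d5:0 → peak 6
Item 1@5: d1:6  d2:2  d3:2  d4:2  d5:2 → peak 6
Best is Item 1@2, peak 6.

6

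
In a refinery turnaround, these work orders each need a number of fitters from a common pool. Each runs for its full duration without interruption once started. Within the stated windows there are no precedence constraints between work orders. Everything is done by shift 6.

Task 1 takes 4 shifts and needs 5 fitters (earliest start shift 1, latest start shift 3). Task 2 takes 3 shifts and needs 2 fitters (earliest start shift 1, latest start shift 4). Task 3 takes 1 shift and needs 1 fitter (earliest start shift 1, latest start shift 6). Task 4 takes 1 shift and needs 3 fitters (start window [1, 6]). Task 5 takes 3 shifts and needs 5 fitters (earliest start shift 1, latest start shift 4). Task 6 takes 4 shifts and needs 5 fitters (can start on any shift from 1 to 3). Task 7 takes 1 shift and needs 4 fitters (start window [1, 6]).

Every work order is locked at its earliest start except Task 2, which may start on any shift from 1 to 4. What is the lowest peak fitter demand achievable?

23

Task 2@1: s1:25  s2:17  s3:17  s4:10  s5:0  s6:0 → peak 25
Task 2@2: s1:23  s2:17  s3:17  s4:12  s5:0  s6:0 → peak 23
Task 2@3: s1:23  s2:15  s3:17  s4:12  s5:2  s6:0 → peak 23
Task 2@4: s1:23  s2:15  s3:15  s4:12  s5:2  s6:2 → peak 23
Best is Task 2@2, peak 23.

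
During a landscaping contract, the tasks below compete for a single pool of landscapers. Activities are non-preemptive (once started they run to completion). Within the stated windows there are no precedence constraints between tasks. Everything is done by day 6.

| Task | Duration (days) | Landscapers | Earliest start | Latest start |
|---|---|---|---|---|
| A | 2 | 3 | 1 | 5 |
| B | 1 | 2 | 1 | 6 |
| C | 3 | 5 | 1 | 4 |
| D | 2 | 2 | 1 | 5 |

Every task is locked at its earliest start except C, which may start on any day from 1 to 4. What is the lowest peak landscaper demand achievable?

7

C@1: d1:12  d2:10  d3:5  d4:0  d5:0  d6:0 → peak 12
C@2: d1:7  d2:10  d3:5  d4:5  d5:0  d6:0 → peak 10
C@3: d1:7  d2:5  d3:5  d4:5  d5:5  d6:0 → peak 7
C@4: d1:7  d2:5  d3:0  d4:5  d5:5  d6:5 → peak 7
Best is C@3, peak 7.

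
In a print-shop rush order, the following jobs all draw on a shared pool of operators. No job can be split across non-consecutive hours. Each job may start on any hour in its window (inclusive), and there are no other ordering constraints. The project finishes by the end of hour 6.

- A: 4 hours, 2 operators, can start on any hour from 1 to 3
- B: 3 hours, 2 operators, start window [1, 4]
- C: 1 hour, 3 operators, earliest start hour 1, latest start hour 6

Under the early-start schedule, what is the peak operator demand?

7

Early-start schedule: A@1, B@1, C@1.
Load per hour: hour 1: 7, hour 2: 4, hour 3: 4, hour 4: 2, hour 5: 0, hour 6: 0.
Peak is 7.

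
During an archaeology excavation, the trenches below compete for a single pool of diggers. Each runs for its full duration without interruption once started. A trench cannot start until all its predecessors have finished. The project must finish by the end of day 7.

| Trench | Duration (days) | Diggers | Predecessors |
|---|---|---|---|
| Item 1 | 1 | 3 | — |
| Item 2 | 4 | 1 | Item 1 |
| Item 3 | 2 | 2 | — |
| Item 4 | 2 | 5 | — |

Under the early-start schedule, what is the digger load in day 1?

10

At early start, day 1 has: Item 1, Item 3, Item 4.
Demand: 3 + 2 + 5 = 10.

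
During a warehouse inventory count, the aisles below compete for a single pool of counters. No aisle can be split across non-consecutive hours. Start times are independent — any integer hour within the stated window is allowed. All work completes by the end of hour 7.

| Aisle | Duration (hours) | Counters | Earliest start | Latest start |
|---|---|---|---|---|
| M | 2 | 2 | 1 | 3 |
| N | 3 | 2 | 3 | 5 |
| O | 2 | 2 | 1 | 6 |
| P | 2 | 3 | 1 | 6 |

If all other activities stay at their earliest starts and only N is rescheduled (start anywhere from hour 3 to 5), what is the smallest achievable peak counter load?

7

N@3: h1:7  h2:7  h3:2  h4:2  h5:2  h6:0  h7:0 → peak 7
N@4: h1:7  h2:7  h3:0  h4:2  h5:2  h6:2  h7:0 → peak 7
N@5: h1:7  h2:7  h3:0  h4:0  h5:2  h6:2  h7:2 → peak 7
Best is N@3, peak 7.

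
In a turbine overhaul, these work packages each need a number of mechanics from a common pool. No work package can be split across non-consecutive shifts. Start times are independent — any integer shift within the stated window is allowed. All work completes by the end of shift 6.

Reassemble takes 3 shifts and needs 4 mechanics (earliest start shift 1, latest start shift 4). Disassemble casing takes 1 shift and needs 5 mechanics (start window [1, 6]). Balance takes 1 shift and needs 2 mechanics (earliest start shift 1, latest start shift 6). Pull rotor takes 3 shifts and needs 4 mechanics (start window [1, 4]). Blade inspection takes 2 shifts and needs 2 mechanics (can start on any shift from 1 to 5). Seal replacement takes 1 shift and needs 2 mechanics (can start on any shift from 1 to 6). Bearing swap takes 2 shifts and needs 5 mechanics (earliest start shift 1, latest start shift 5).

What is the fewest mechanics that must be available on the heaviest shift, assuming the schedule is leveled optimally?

9

Early-start (Reassemble@1, Disassemble casing@1, Balance@1, Pull rotor@1, Blade inspection@1, Seal replacement@1, Bearing swap@1) gives peak 24: s1:24  s2:15  s3:8  s4:0  s5:0  s6:0.
Shift Balance→2, Pull rotor→4, Blade inspection→2, Seal replacement→3, Bearing swap→4.
Schedule Reassemble@1, Disassemble casing@1, Balance@2, Pull rotor@4, Blade inspection@2, Seal replacement@3, Bearing swap@4: s1:9  s2:8  s3:8  s4:9  s5:9  s6:4 — peak 9.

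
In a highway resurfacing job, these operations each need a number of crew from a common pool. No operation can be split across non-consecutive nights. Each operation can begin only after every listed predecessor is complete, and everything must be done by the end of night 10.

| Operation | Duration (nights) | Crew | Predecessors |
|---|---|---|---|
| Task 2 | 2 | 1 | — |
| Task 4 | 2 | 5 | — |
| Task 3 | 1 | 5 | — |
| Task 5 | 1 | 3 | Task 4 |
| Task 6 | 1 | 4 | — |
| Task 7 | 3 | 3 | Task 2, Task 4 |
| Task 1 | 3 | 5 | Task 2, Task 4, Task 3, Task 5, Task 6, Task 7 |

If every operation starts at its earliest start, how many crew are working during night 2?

At early start, night 2 has: Task 2, Task 4.
Demand: 1 + 5 = 6.

6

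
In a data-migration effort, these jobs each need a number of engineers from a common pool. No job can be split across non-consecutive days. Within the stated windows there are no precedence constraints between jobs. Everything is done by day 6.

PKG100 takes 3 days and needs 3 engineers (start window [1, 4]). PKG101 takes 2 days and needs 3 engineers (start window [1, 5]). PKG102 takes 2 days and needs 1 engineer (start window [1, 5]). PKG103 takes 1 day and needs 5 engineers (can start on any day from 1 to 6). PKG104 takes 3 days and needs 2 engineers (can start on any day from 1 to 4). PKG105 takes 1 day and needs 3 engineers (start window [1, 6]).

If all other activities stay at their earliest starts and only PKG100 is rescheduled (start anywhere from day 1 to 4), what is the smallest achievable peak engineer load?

14

PKG100@1: d1:17  d2:9  d3:5  d4:0  d5:0  d6:0 → peak 17
PKG100@2: d1:14  d2:9  d3:5  d4:3  d5:0  d6:0 → peak 14
PKG100@3: d1:14  d2:6  d3:5  d4:3  d5:3  d6:0 → peak 14
PKG100@4: d1:14  d2:6  d3:2  d4:3  d5:3  d6:3 → peak 14
Best is PKG100@2, peak 14.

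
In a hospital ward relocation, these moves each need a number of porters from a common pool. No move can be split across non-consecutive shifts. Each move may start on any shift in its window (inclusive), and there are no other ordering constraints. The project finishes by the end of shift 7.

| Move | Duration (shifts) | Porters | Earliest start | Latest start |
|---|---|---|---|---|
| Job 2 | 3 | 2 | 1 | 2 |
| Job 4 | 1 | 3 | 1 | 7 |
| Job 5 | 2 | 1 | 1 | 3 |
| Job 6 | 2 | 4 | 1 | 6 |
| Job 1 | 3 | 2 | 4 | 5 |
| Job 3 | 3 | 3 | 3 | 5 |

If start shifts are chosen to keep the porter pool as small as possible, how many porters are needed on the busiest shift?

Early-start (Job 2@1, Job 4@1, Job 5@1, Job 6@1, Job 1@4, Job 3@3) gives peak 10: s1:10  s2:7  s3:5  s4:5  s5:5  s6:2  s7:0.
Shift Job 6→3, Job 3→5.
Schedule Job 2@1, Job 4@1, Job 5@1, Job 6@3, Job 1@4, Job 3@5: s1:6  s2:3  s3:6  s4:6  s5:5  s6:5  s7:3 — peak 6.

6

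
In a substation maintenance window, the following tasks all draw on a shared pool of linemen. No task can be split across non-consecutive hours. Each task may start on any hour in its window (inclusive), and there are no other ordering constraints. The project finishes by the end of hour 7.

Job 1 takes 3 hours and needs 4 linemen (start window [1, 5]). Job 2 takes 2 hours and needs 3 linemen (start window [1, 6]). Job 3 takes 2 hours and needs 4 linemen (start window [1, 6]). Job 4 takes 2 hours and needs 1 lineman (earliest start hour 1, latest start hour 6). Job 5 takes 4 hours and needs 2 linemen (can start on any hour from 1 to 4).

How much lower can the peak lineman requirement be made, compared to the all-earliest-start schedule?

8

Early-start peak: h1:14  h2:14  h3:6  h4:2  h5:0  h6:0  h7:0 ⇒ 14.
Leveled (Job 1@1, Job 2@4, Job 3@6, Job 4@1, Job 5@3): h1:5  h2:5  h3:6  h4:5  h5:5  h6:6  h7:4 ⇒ 6.
Reduction 14 − 6 = 8.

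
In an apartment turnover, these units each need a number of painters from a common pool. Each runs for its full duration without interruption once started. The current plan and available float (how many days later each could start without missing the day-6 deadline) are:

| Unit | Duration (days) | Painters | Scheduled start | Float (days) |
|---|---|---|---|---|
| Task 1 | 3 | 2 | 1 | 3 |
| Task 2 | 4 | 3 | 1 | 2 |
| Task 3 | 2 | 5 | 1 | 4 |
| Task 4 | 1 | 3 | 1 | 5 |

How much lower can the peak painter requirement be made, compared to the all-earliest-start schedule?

7

Early-start peak: d1:13  d2:10  d3:5  d4:3  d5:0  d6:0 ⇒ 13.
Leveled (Task 1@1, Task 2@1, Task 3@5, Task 4@4): d1:5  d2:5  d3:5  d4:6  d5:5  d6:5 ⇒ 6.
Reduction 13 − 6 = 7.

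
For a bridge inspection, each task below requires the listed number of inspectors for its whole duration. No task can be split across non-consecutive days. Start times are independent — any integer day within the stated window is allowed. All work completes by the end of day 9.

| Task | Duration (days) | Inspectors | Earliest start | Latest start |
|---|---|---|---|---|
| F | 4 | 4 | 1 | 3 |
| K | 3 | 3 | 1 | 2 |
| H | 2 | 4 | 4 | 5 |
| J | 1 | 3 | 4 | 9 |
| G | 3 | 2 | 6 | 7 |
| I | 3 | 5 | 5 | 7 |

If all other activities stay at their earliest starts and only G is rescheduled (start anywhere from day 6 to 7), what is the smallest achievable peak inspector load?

11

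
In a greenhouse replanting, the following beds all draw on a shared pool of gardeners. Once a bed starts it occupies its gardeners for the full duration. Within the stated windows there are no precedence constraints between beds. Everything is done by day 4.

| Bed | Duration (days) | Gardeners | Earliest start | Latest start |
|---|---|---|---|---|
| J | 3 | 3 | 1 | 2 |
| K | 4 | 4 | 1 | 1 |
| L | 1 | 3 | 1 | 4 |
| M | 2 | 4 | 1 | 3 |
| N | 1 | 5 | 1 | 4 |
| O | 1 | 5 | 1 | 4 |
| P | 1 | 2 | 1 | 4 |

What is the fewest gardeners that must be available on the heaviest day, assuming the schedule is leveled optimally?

13

Early-start (J@1, K@1, L@1, M@1, N@1, O@1, P@1) gives peak 26: d1:26  d2:11  d3:7  d4:4.
Shift M→3, N→2, O→4.
Schedule J@1, K@1, L@1, M@3, N@2, O@4, P@1: d1:12  d2:12  d3:11  d4:13 — peak 13.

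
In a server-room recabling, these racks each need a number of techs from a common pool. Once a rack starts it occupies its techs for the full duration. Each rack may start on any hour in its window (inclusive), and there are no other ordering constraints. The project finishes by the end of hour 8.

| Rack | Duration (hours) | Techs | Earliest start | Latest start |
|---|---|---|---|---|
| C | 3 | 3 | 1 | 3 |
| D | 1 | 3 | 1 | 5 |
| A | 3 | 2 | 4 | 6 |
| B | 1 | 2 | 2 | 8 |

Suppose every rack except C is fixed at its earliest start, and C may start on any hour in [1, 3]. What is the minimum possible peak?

C@1: h1:6  h2:5  h3:3  h4:2  h5:2  h6:2  h7:0  h8:0 → peak 6
C@2: h1:3  h2:5  h3:3  h4:5  h5:2  h6:2  h7:0  h8:0 → peak 5
C@3: h1:3  h2:2  h3:3  h4:5  h5:5  h6:2  h7:0  h8:0 → peak 5
Best is C@2, peak 5.

5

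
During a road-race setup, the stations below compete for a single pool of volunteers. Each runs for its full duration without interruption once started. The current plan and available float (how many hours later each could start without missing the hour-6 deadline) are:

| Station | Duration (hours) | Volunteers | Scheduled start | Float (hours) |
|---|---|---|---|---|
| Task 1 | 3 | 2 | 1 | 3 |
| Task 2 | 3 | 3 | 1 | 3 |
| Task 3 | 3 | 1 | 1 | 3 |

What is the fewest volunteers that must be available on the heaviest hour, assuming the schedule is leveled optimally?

3

Early-start (Task 1@1, Task 2@1, Task 3@1) gives peak 6: h1:6  h2:6  h3:6  h4:0  h5:0  h6:0.
Shift Task 2→4.
Schedule Task 1@1, Task 2@4, Task 3@1: h1:3  h2:3  h3:3  h4:3  h5:3  h6:3 — peak 3.
Total volunteer-hours = 18 over 6 hours ⇒ peak ≥ ⌈18/6⌉ = 3, so 3 is optimal.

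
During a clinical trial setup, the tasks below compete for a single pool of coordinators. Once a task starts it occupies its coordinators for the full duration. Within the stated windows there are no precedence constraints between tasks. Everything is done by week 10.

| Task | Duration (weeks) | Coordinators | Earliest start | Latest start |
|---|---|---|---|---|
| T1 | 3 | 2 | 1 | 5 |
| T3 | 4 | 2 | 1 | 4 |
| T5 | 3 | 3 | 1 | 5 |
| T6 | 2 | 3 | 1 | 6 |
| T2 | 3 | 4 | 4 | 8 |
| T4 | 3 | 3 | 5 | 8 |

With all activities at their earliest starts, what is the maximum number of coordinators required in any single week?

Early-start schedule: T1@1, T3@1, T5@1, T6@1, T2@4, T4@5.
Load per week: week 1: 10, week 2: 10, week 3: 7, week 4: 6, week 5: 7, week 6: 7, week 7: 3, week 8: 0, week 9: 0, week 10: 0.
Peak is 10.

10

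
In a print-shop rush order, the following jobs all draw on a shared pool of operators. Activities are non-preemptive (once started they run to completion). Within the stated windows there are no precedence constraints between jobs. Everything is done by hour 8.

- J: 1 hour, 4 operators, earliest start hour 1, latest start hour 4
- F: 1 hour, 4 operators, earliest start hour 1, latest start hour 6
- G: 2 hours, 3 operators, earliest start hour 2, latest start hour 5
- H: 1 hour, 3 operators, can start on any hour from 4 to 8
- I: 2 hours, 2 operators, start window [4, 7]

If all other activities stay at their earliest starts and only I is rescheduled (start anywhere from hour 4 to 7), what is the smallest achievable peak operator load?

8

I@4: h1:8  h2:3  h3:3  h4:5  h5:2  h6:0  h7:0  h8:0 → peak 8
I@5: h1:8  h2:3  h3:3  h4:3  h5:2  h6:2  h7:0  h8:0 → peak 8
I@6: h1:8  h2:3  h3:3  h4:3  h5:0  h6:2  h7:2  h8:0 → peak 8
I@7: h1:8  h2:3  h3:3  h4:3  h5:0  h6:0  h7:2  h8:2 → peak 8
Best is I@4, peak 8.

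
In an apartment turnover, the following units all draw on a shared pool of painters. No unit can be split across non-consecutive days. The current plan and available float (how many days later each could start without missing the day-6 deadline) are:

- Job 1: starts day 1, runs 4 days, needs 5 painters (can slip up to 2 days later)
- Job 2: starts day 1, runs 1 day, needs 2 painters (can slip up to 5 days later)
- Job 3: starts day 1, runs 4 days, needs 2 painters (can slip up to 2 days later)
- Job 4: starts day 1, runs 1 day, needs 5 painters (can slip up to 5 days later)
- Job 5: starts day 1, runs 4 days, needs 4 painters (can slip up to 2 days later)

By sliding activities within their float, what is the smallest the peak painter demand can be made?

Early-start (Job 1@1, Job 2@1, Job 3@1, Job 4@1, Job 5@1) gives peak 18: d1:18  d2:11  d3:11  d4:11  d5:0  d6:0.
Shift Job 4→5, Job 5→2.
Schedule Job 1@1, Job 2@1, Job 3@1, Job 4@5, Job 5@2: d1:9  d2:11  d3:11  d4:11  d5:9  d6:0 — peak 11.

11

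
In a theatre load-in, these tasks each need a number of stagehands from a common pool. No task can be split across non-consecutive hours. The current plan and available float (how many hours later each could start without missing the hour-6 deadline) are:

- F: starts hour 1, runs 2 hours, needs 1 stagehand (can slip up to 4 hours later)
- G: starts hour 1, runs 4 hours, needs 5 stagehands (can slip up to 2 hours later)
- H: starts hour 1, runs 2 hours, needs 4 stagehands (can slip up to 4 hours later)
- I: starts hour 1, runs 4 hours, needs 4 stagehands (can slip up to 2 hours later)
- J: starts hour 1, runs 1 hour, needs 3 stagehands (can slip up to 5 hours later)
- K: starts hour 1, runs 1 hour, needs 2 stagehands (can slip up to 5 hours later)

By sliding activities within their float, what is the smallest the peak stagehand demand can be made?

9

Early-start (F@1, G@1, H@1, I@1, J@1, K@1) gives peak 19: h1:19  h2:14  h3:9  h4:9  h5:0  h6:0.
Shift H→5, I→3, K→2.
Schedule F@1, G@1, H@5, I@3, J@1, K@2: h1:9  h2:8  h3:9  h4:9  h5:8  h6:8 — peak 9.
Total stagehand-hours = 51 over 6 hours ⇒ peak ≥ ⌈51/6⌉ = 9, so 9 is optimal.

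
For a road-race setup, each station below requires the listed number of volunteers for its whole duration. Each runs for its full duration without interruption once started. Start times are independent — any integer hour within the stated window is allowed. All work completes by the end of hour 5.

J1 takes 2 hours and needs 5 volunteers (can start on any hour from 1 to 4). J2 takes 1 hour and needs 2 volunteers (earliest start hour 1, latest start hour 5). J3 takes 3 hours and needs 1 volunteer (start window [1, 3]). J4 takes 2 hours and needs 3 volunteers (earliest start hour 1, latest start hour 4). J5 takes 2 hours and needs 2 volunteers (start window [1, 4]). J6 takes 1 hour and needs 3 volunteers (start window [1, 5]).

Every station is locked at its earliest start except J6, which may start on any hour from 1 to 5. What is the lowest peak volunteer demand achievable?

13

J6@1: h1:16  h2:11  h3:1  h4:0  h5:0 → peak 16
J6@2: h1:13  h2:14  h3:1  h4:0  h5:0 → peak 14
J6@3: h1:13  h2:11  h3:4  h4:0  h5:0 → peak 13
J6@4: h1:13  h2:11  h3:1  h4:3  h5:0 → peak 13
J6@5: h1:13  h2:11  h3:1  h4:0  h5:3 → peak 13
Best is J6@3, peak 13.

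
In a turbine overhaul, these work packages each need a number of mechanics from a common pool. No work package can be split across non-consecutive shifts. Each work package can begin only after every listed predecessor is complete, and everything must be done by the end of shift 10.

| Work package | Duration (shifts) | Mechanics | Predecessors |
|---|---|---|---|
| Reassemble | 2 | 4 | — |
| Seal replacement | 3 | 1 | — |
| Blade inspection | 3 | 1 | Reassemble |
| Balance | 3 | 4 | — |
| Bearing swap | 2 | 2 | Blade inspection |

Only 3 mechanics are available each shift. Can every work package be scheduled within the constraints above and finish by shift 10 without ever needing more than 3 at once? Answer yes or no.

The minimum achievable peak is 4; 3 < 4, so no feasible schedule stays within the cap.

no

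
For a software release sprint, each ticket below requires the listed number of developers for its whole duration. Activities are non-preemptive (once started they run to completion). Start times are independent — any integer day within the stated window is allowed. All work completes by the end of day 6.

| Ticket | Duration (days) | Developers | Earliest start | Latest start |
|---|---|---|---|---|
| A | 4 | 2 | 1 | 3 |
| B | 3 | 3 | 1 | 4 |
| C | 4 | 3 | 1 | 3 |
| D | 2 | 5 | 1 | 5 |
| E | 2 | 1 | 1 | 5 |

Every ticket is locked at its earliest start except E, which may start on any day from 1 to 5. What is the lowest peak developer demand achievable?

13

E@1: d1:14  d2:14  d3:8  d4:5  d5:0  d6:0 → peak 14
E@2: d1:13  d2:14  d3:9  d4:5  d5:0  d6:0 → peak 14
E@3: d1:13  d2:13  d3:9  d4:6  d5:0  d6:0 → peak 13
E@4: d1:13  d2:13  d3:8  d4:6  d5:1  d6:0 → peak 13
E@5: d1:13  d2:13  d3:8  d4:5  d5:1  d6:1 → peak 13
Best is E@3, peak 13.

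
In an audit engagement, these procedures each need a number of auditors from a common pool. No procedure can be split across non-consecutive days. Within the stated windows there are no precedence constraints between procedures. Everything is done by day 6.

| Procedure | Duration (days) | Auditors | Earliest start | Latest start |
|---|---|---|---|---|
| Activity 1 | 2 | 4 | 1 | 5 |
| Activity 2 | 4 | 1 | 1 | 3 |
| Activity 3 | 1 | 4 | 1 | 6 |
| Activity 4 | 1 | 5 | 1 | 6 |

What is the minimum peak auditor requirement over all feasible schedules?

5

Early-start (Activity 1@1, Activity 2@1, Activity 3@1, Activity 4@1) gives peak 14: d1:14  d2:5  d3:1  d4:1  d5:0  d6:0.
Shift Activity 3→3, Activity 4→5.
Schedule Activity 1@1, Activity 2@1, Activity 3@3, Activity 4@5: d1:5  d2:5  d3:5  d4:1  d5:5  d6:0 — peak 5.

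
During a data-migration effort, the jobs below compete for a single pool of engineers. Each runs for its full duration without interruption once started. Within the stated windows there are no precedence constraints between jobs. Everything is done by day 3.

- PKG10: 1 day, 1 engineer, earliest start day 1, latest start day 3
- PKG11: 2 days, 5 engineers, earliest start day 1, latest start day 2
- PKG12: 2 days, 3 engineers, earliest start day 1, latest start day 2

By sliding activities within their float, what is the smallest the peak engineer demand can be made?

Early-start (PKG10@1, PKG11@1, PKG12@1) gives peak 9: d1:9  d2:8  d3:0.
Shift PKG12→2.
Schedule PKG10@1, PKG11@1, PKG12@2: d1:6  d2:8  d3:3 — peak 8.
No arrangement of the 12 feasible schedules does better.

8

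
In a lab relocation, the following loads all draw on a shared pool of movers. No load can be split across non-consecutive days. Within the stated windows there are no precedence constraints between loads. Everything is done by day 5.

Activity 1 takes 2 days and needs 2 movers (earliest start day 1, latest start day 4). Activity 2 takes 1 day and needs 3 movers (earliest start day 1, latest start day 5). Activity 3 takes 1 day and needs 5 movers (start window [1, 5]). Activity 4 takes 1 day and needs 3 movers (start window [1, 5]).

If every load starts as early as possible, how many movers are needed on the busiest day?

13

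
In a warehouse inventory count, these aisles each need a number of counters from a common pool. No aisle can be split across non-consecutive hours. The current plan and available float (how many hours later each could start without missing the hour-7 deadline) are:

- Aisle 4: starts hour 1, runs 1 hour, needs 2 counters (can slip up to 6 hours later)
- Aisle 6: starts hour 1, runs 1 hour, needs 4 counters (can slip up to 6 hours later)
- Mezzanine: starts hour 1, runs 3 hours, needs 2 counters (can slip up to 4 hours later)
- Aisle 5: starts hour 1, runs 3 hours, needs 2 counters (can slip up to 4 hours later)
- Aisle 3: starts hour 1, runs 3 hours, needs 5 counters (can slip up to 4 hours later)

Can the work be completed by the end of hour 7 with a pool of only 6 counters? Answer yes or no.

Schedule Aisle 4@1, Aisle 6@1, Mezzanine@2, Aisle 5@2, Aisle 3@5: h1:6  h2:4  h3:4  h4:4  h5:5  h6:5  h7:5 — peak 6 ≤ 6.

yes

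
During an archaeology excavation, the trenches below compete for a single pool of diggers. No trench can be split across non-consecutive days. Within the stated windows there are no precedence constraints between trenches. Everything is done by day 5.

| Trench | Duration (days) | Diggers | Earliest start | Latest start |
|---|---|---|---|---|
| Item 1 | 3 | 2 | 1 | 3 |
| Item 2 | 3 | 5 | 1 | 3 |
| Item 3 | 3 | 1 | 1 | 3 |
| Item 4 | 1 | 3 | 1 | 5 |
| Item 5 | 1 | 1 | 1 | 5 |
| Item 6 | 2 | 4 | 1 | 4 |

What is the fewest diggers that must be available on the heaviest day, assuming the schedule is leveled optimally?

Early-start (Item 1@1, Item 2@1, Item 3@1, Item 4@1, Item 5@1, Item 6@1) gives peak 16: d1:16  d2:12  d3:8  d4:0  d5:0.
Shift Item 4→4, Item 5→4, Item 6→4.
Schedule Item 1@1, Item 2@1, Item 3@1, Item 4@4, Item 5@4, Item 6@4: d1:8  d2:8  d3:8  d4:8  d5:4 — peak 8.
Total digger-days = 36 over 5 days ⇒ peak ≥ ⌈36/5⌉ = 8, so 8 is optimal.

8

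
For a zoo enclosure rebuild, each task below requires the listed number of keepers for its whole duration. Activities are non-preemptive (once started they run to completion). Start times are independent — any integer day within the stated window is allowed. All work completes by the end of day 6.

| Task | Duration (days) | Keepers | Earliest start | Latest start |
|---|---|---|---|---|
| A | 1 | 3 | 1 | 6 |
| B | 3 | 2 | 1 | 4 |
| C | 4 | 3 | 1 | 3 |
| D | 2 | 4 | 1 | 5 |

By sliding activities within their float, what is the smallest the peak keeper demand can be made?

6

Early-start (A@1, B@1, C@1, D@1) gives peak 12: d1:12  d2:9  d3:5  d4:3  d5:0  d6:0.
Shift B→2, D→5.
Schedule A@1, B@2, C@1, D@5: d1:6  d2:5  d3:5  d4:5  d5:4  d6:4 — peak 6.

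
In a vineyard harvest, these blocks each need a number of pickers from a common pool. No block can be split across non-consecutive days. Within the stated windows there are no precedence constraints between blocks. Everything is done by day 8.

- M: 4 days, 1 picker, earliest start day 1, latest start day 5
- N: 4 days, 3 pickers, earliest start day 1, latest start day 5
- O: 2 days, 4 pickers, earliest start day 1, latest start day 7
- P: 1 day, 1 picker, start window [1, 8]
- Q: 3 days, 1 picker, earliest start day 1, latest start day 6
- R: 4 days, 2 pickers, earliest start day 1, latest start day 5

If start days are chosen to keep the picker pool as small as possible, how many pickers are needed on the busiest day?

Early-start (M@1, N@1, O@1, P@1, Q@1, R@1) gives peak 12: d1:12  d2:11  d3:7  d4:6  d5:0  d6:0  d7:0  d8:0.
Shift O→5, R→4.
Schedule M@1, N@1, O@5, P@1, Q@1, R@4: d1:6  d2:5  d3:5  d4:6  d5:6  d6:6  d7:2  d8:0 — peak 6.

6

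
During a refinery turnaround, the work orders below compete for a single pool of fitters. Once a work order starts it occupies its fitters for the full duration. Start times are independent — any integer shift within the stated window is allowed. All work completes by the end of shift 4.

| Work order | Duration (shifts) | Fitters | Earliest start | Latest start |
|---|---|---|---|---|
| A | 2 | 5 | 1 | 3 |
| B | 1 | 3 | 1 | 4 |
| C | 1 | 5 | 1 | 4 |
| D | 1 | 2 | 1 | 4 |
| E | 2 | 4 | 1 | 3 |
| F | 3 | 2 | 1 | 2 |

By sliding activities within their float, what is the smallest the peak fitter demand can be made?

9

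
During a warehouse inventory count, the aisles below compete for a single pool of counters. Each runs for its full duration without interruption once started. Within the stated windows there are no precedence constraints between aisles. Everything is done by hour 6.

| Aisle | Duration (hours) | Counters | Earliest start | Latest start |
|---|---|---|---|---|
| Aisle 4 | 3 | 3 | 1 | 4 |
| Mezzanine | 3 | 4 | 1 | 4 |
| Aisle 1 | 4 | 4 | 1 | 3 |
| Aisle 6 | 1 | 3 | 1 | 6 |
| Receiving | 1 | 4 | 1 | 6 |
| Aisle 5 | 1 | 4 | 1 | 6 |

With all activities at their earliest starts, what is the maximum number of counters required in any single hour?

22

Early-start schedule: Aisle 4@1, Mezzanine@1, Aisle 1@1, Aisle 6@1, Receiving@1, Aisle 5@1.
Load per hour: hour 1: 22, hour 2: 11, hour 3: 11, hour 4: 4, hour 5: 0, hour 6: 0.
Peak is 22.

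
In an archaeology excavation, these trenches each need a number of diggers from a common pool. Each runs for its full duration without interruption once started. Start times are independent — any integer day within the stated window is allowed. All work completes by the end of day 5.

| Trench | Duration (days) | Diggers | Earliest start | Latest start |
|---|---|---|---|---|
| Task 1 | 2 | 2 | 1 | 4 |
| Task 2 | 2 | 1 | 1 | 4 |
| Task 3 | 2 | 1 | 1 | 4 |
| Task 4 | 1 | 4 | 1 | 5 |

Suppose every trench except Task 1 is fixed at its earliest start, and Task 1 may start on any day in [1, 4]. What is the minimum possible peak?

Task 1@1: d1:8  d2:4  d3:0  d4:0  d5:0 → peak 8
Task 1@2: d1:6  d2:4  d3:2  d4:0  d5:0 → peak 6
Task 1@3: d1:6  d2:2  d3:2  d4:2  d5:0 → peak 6
Task 1@4: d1:6  d2:2  d3:0  d4:2  d5:2 → peak 6
Best is Task 1@2, peak 6.

6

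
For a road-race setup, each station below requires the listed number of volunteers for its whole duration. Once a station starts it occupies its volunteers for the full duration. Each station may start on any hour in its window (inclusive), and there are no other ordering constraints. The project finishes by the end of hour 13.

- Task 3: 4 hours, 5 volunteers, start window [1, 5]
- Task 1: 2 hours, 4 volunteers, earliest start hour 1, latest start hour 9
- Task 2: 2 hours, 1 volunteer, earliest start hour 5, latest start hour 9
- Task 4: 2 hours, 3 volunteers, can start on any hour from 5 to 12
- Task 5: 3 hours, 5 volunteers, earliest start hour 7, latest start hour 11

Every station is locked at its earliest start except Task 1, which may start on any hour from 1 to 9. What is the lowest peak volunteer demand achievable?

8

Task 1@1: h1:9  h2:9  h3:5  h4:5  h5:4  h6:4  h7:5  h8:5  h9:5  h10:0  h11:0  h12:0  h13:0 → peak 9
Task 1@2: h1:5  h2:9  h3:9  h4:5  h5:4  h6:4  h7:5  h8:5  h9:5  h10:0  h11:0  h12:0  h13:0 → peak 9
Task 1@3: h1:5  h2:5  h3:9  h4:9  h5:4  h6:4  h7:5  h8:5  h9:5  h10:0  h11:0  h12:0  h13:0 → peak 9
Task 1@4: h1:5  h2:5  h3:5  h4:9  h5:8  h6:4  h7:5  h8:5  h9:5  h10:0  h11:0  h12:0  h13:0 → peak 9
Task 1@5: h1:5  h2:5  h3:5  h4:5  h5:8  h6:8  h7:5  h8:5  h9:5  h10:0  h11:0  h12:0  h13:0 → peak 8
Task 1@6: h1:5  h2:5  h3:5  h4:5  h5:4  h6:8  h7:9  h8:5  h9:5  h10:0  h11:0  h12:0  h13:0 → peak 9
Task 1@7: h1:5  h2:5  h3:5  h4:5  h5:4  h6:4  h7:9  h8:9  h9:5  h10:0  h11:0  h12:0  h13:0 → peak 9
Task 1@8: h1:5  h2:5  h3:5  h4:5  h5:4  h6:4  h7:5  h8:9  h9:9  h10:0  h11:0  h12:0  h13:0 → peak 9
Task 1@9: h1:5  h2:5  h3:5  h4:5  h5:4  h6:4  h7:5  h8:5  h9:9  h10:4  h11:0  h12:0  h13:0 → peak 9
Best is Task 1@5, peak 8.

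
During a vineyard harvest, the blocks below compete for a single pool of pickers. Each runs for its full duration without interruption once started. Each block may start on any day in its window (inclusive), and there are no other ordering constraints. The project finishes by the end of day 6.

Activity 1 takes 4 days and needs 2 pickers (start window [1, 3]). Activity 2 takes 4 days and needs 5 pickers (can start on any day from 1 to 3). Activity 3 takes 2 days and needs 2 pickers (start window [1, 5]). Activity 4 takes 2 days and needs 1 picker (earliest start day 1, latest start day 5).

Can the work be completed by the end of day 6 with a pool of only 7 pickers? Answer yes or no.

yes

Schedule Activity 1@1, Activity 2@1, Activity 3@5, Activity 4@5: d1:7  d2:7  d3:7  d4:7  d5:3  d6:3 — peak 7 ≤ 7.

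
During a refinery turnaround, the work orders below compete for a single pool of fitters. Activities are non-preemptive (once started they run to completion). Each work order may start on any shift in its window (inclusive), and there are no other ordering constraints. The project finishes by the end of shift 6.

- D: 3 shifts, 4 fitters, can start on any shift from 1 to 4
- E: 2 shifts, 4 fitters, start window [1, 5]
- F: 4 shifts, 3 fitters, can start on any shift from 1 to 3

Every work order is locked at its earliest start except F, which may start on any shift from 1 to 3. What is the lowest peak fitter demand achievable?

8

F@1: s1:11  s2:11  s3:7  s4:3  s5:0  s6:0 → peak 11
F@2: s1:8  s2:11  s3:7  s4:3  s5:3  s6:0 → peak 11
F@3: s1:8  s2:8  s3:7  s4:3  s5:3  s6:3 → peak 8
Best is F@3, peak 8.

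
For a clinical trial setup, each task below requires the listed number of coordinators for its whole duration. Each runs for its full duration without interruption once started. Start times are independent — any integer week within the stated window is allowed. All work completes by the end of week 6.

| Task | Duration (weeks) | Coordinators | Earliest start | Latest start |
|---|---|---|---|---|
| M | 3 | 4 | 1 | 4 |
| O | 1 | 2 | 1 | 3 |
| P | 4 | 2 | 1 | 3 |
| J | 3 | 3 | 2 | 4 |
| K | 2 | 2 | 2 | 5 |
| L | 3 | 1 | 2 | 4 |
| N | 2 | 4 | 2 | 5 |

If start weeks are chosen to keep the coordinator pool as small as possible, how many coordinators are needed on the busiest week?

Early-start (M@1, O@1, P@1, J@2, K@2, L@2, N@2) gives peak 16: w1:8  w2:16  w3:16  w4:6  w5:0  w6:0.
Shift J→4, L→4, N→5.
Schedule M@1, O@1, P@1, J@4, K@2, L@4, N@5: w1:8  w2:8  w3:8  w4:6  w5:8  w6:8 — peak 8.
Total coordinator-weeks = 46 over 6 weeks ⇒ peak ≥ ⌈46/6⌉ = 8, so 8 is optimal.

8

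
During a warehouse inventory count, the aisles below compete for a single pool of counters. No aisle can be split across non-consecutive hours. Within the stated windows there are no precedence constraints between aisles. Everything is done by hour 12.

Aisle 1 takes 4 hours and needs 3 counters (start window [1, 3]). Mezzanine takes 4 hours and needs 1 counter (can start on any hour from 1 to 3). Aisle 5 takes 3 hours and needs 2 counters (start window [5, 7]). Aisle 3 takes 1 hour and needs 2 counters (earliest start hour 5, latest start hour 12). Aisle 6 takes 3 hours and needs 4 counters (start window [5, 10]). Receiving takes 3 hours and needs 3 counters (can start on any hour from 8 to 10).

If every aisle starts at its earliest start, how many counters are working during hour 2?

4

At early start, hour 2 has: Aisle 1, Mezzanine.
Demand: 3 + 1 = 4.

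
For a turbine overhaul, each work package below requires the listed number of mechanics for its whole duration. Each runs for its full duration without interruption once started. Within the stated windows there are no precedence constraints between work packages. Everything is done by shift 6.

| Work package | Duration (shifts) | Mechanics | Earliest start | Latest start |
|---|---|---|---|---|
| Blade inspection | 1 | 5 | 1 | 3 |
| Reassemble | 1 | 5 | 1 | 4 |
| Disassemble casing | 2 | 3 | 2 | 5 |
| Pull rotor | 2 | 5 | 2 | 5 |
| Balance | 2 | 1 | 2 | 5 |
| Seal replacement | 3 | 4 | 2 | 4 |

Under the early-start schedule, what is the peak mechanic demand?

13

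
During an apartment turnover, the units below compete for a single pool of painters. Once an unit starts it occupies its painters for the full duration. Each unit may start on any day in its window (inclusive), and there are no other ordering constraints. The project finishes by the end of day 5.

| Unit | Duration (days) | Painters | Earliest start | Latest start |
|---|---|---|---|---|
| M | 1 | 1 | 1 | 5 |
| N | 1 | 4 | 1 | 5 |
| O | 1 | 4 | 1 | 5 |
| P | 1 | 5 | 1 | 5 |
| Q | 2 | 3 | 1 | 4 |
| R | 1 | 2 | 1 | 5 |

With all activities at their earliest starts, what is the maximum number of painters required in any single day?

19

Early-start schedule: M@1, N@1, O@1, P@1, Q@1, R@1.
Load per day: day 1: 19, day 2: 3, day 3: 0, day 4: 0, day 5: 0.
Peak is 19.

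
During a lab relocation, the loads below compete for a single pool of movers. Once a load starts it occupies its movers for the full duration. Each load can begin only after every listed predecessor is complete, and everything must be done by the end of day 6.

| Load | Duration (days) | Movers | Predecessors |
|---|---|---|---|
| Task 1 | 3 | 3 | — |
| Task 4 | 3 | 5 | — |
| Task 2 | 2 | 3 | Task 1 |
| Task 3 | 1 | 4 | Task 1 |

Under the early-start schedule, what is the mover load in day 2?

At early start, day 2 has: Task 1, Task 4.
Demand: 3 + 5 = 8.

8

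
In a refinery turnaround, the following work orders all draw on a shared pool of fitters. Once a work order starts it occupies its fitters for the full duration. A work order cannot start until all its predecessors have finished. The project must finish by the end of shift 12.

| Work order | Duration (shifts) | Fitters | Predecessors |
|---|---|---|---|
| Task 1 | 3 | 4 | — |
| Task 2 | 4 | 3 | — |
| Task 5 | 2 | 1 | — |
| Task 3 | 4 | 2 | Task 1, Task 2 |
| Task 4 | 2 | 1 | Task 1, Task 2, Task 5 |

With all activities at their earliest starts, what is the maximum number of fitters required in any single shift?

Early-start schedule: Task 1@1, Task 2@1, Task 5@1, Task 3@5, Task 4@5.
Load per shift: shift 1: 8, shift 2: 8, shift 3: 7, shift 4: 3, shift 5: 3, shift 6: 3, shift 7: 2, shift 8: 2, shift 9: 0, shift 10: 0, shift 11: 0, shift 12: 0.
Peak is 8.

8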